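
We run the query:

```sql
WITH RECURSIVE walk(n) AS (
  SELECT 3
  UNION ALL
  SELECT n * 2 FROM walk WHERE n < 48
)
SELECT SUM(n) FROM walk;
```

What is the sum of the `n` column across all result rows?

Base: n=3.
Iteration 1: 3 < 48 holds -> n = 3 * 2 = 6.
Iteration 2: 6 < 48 holds -> n = 6 * 2 = 12.
Iteration 3: 12 < 48 holds -> n = 12 * 2 = 24.
Iteration 4: 24 < 48 holds -> n = 24 * 2 = 48.
Iteration 5: 48 < 48 fails; recursion stops.
SUM(n) = 3 + 6 + 12 + 24 + 48 = 93.

93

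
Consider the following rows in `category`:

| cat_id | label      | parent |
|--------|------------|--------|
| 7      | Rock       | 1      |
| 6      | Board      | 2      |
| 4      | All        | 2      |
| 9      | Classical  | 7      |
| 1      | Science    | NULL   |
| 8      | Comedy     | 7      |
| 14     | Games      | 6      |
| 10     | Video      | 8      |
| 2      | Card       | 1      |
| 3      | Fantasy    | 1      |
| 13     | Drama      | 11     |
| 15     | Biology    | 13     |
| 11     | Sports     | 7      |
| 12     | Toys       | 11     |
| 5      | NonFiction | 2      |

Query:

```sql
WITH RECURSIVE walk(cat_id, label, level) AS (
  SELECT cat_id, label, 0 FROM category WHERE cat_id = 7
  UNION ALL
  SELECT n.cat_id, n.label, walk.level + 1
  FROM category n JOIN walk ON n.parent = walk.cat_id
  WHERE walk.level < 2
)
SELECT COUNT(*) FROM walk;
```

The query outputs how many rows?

Base: cat_id=7 (Rock) at level 0.
Iteration 1: rows with parent in {7} -> Comedy (id 8, level 1), Classical (id 9, level 1), Sports (id 11, level 1).
Iteration 2: rows with parent in {8,9,11} -> Video (id 10, level 2), Toys (id 12, level 2), Drama (id 13, level 2).
Iteration 3: level < 2 fails for all current rows; recursion stops.
Total rows emitted: 7.

7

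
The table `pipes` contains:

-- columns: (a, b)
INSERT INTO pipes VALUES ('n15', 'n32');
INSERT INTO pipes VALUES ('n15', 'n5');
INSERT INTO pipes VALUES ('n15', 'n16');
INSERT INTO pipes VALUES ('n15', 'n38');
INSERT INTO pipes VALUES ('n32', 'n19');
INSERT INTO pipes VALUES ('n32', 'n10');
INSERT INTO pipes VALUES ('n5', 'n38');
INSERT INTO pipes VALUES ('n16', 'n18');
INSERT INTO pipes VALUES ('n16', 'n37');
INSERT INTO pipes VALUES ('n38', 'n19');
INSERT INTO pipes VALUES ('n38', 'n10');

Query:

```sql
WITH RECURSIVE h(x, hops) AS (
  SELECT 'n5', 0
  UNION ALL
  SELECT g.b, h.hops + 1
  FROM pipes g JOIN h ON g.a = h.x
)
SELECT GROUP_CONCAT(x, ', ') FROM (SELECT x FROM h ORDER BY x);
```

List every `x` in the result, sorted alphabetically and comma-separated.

n10, n19, n38, n5

Base: (n5, hops=0).
Iteration 1: edges from {n5} -> (n38, hops=1).
Iteration 2: edges from {n38} -> (n10, hops=2), (n19, hops=2).
Iteration 3: no outgoing edges from {n10,n19}; recursion stops.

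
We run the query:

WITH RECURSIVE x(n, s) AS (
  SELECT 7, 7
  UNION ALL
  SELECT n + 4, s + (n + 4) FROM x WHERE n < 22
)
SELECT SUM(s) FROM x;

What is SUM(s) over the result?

Base: n=7, s=7.
Iteration 1: 7 < 22 holds -> n = 7 + 4 = 11, s = 7 + 11 = 18.
Iteration 2: 11 < 22 holds -> n = 11 + 4 = 15, s = 18 + 15 = 33.
Iteration 3: 15 < 22 holds -> n = 15 + 4 = 19, s = 33 + 19 = 52.
Iteration 4: 19 < 22 holds -> n = 19 + 4 = 23, s = 52 + 23 = 75.
Iteration 5: 23 < 22 fails; recursion stops.
SUM(s) = 7 + 18 + 33 + 52 + 75 = 185.

185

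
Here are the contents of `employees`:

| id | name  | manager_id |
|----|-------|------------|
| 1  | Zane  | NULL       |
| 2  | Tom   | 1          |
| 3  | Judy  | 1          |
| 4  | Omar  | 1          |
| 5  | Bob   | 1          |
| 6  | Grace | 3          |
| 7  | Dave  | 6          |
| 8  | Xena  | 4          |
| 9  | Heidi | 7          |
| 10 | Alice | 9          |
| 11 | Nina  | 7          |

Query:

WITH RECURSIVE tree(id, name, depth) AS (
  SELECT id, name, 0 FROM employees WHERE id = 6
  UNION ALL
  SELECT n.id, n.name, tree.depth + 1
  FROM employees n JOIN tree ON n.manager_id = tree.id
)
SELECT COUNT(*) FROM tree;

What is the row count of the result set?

Base: id=6 (Grace) at depth 0.
Iteration 1: rows with manager_id in {6} -> Dave (id 7, depth 1).
Iteration 2: rows with manager_id in {7} -> Heidi (id 9, depth 2), Nina (id 11, depth 2).
Iteration 3: rows with manager_id in {9,11} -> Alice (id 10, depth 3).
Iteration 4: no rows with manager_id in {10}; recursion stops.
Total rows emitted: 5.

5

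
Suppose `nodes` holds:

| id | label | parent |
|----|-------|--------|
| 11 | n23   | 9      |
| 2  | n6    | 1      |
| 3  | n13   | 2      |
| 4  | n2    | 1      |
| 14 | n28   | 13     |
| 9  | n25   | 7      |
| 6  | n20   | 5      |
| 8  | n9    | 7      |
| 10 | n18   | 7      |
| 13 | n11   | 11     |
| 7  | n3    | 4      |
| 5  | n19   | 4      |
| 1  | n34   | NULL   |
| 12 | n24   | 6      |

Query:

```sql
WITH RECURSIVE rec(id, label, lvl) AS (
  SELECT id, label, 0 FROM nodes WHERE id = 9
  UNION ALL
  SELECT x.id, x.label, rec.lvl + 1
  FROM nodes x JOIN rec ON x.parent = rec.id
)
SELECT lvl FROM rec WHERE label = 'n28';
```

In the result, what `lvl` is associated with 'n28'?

3

Base: id=9 (n25) at lvl 0.
Iteration 1: rows with parent in {9} -> n23 (id 11, lvl 1).
Iteration 2: rows with parent in {11} -> n11 (id 13, lvl 2).
Iteration 3: rows with parent in {13} -> n28 (id 14, lvl 3).
Iteration 4: no rows with parent in {14}; recursion stops.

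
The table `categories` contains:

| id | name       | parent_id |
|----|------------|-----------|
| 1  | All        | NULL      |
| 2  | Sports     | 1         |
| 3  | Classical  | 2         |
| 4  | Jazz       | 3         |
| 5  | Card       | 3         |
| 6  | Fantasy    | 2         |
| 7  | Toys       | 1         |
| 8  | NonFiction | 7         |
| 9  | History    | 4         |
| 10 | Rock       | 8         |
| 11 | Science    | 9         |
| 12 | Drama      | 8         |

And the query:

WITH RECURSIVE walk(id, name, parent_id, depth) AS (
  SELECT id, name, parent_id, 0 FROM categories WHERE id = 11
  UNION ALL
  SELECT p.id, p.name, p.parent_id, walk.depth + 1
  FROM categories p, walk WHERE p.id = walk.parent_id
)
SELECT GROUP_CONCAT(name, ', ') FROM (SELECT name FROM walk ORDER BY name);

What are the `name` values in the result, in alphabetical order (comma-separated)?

All, Classical, History, Jazz, Science, Sports

Base: id=11 (Science), parent_id=9, depth 0.
Iteration 1: join on id=9 -> History (id 9, parent_id=4, depth 1).
Iteration 2: join on id=4 -> Jazz (id 4, parent_id=3, depth 2).
Iteration 3: join on id=3 -> Classical (id 3, parent_id=2, depth 3).
Iteration 4: join on id=2 -> Sports (id 2, parent_id=1, depth 4).
Iteration 5: join on id=1 -> All (id 1, parent_id=NULL, depth 5).
Iteration 6: parent_id is NULL; no match; recursion stops.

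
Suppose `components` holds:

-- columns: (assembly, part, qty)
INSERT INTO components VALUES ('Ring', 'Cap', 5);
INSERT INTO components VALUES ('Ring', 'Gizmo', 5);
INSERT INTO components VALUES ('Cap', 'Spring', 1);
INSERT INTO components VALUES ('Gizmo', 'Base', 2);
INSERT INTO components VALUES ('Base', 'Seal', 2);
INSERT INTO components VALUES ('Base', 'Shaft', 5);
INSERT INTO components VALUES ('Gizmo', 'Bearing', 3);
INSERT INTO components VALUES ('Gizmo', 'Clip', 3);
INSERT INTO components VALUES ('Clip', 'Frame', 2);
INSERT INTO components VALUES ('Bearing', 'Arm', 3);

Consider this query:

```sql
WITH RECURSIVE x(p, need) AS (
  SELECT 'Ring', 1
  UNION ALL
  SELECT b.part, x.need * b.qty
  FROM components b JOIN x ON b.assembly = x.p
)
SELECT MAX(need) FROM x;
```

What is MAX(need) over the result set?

50

Base: (Ring, need=1).
Iteration 1: components of {Ring} -> Cap = 1*5 = 5, Gizmo = 1*5 = 5.
Iteration 2: components of {Cap,Gizmo} -> Base = 5*2 = 10, Bearing = 5*3 = 15, Clip = 5*3 = 15, Spring = 5*1 = 5.
Iteration 3: components of {Base,Bearing,Clip,Spring} -> Arm = 15*3 = 45, Frame = 15*2 = 30, Seal = 10*2 = 20, Shaft = 10*5 = 50.
Iteration 4: no further components; recursion stops.
need values: 1, 5, 5, 5, 10, 15, 15, 20, 50, 45, 30; the maximum is 50.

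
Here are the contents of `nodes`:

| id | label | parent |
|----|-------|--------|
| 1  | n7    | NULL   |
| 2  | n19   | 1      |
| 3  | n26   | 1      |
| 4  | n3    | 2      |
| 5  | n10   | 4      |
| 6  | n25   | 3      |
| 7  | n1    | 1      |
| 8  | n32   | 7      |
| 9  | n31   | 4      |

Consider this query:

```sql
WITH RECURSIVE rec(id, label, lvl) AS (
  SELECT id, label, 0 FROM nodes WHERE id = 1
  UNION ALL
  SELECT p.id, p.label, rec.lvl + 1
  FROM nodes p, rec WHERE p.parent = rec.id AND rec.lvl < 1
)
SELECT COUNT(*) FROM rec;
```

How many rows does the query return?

Base: id=1 (n7) at lvl 0.
Iteration 1: rows with parent in {1} -> n19 (id 2, lvl 1), n26 (id 3, lvl 1), n1 (id 7, lvl 1).
Iteration 2: lvl < 1 fails for all current rows; recursion stops.
Total rows emitted: 4.

4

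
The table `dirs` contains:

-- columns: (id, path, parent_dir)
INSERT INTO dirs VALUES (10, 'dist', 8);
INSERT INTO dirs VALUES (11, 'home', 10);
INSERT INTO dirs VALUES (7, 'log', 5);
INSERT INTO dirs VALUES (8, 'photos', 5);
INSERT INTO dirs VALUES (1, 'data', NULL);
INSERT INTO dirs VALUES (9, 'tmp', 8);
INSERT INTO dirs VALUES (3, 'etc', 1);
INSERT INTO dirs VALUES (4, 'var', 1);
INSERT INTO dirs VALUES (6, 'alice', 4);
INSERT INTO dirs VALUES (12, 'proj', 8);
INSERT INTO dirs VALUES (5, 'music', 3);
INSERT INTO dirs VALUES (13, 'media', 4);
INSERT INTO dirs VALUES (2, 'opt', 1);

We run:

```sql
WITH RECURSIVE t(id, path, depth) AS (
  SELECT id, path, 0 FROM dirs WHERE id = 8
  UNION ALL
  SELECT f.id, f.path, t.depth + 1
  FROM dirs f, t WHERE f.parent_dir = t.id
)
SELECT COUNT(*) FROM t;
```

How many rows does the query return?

5

Base: id=8 (photos) at depth 0.
Iteration 1: rows with parent_dir in {8} -> tmp (id 9, depth 1), dist (id 10, depth 1), proj (id 12, depth 1).
Iteration 2: rows with parent_dir in {9,10,12} -> home (id 11, depth 2).
Iteration 3: no rows with parent_dir in {11}; recursion stops.
Total rows emitted: 5.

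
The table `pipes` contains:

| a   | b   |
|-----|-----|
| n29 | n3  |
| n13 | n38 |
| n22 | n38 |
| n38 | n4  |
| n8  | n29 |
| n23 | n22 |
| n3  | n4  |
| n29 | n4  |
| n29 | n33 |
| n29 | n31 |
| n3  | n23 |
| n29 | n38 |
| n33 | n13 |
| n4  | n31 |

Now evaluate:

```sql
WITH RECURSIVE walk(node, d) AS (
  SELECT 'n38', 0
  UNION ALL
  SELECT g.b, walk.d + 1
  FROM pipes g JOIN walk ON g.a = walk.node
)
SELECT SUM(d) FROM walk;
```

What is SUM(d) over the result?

Base: (n38, d=0).
Iteration 1: edges from {n38} -> (n4, d=1).
Iteration 2: edges from {n4} -> (n31, d=2).
Iteration 3: no outgoing edges from {n31}; recursion stops.
SUM(d) = 0 + 1 + 2 = 3.

3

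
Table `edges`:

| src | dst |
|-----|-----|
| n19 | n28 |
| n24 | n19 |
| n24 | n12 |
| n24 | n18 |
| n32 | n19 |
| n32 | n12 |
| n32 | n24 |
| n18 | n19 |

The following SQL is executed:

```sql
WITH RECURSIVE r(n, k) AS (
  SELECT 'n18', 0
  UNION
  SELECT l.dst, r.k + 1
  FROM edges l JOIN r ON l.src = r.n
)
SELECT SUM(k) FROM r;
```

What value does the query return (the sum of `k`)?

3

Base: (n18, k=0).
Iteration 1: edges from {n18} -> (n19, k=1).
Iteration 2: edges from {n19} -> (n28, k=2).
Iteration 3: no outgoing edges from {n28}; recursion stops.
SUM(k) = 0 + 1 + 2 = 3.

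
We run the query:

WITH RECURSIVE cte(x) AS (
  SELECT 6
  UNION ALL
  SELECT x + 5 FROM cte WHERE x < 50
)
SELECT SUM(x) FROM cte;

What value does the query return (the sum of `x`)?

Base: x=6.
Iteration 1: 6 < 50 holds -> x = 6 + 5 = 11.
Iteration 2: 11 < 50 holds -> x = 11 + 5 = 16.
Iteration 3: 16 < 50 holds -> x = 16 + 5 = 21.
Iteration 4: 21 < 50 holds -> x = 21 + 5 = 26.
Iteration 5: 26 < 50 holds -> x = 26 + 5 = 31.
Iteration 6: 31 < 50 holds -> x = 31 + 5 = 36.
Iteration 7: 36 < 50 holds -> x = 36 + 5 = 41.
Iteration 8: 41 < 50 holds -> x = 41 + 5 = 46.
Iteration 9: 46 < 50 holds -> x = 46 + 5 = 51.
Iteration 10: 51 < 50 fails; recursion stops.
SUM(x) = 6 + 11 + 16 + 21 + 26 + 31 + 36 + 41 + 46 + 51 = 285.

285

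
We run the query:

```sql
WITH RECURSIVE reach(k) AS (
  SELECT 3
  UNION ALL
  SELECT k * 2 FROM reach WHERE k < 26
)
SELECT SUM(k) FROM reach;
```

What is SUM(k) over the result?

Base: k=3.
Iteration 1: 3 < 26 holds -> k = 3 * 2 = 6.
Iteration 2: 6 < 26 holds -> k = 6 * 2 = 12.
Iteration 3: 12 < 26 holds -> k = 12 * 2 = 24.
Iteration 4: 24 < 26 holds -> k = 24 * 2 = 48.
Iteration 5: 48 < 26 fails; recursion stops.
SUM(k) = 3 + 6 + 12 + 24 + 48 = 93.

93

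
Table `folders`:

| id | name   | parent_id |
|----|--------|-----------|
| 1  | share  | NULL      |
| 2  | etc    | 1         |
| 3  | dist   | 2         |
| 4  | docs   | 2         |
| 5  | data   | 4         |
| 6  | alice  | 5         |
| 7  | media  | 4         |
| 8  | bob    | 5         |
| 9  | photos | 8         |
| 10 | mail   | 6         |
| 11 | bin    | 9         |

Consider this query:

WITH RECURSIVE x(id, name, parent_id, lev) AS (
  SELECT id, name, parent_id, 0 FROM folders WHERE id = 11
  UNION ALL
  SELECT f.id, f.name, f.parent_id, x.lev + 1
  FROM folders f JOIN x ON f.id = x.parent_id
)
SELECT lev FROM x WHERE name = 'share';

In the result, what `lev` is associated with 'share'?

6

Base: id=11 (bin), parent_id=9, lev 0.
Iteration 1: join on id=9 -> photos (id 9, parent_id=8, lev 1).
Iteration 2: join on id=8 -> bob (id 8, parent_id=5, lev 2).
Iteration 3: join on id=5 -> data (id 5, parent_id=4, lev 3).
Iteration 4: join on id=4 -> docs (id 4, parent_id=2, lev 4).
Iteration 5: join on id=2 -> etc (id 2, parent_id=1, lev 5).
Iteration 6: join on id=1 -> share (id 1, parent_id=NULL, lev 6).
Iteration 7: parent_id is NULL; no match; recursion stops.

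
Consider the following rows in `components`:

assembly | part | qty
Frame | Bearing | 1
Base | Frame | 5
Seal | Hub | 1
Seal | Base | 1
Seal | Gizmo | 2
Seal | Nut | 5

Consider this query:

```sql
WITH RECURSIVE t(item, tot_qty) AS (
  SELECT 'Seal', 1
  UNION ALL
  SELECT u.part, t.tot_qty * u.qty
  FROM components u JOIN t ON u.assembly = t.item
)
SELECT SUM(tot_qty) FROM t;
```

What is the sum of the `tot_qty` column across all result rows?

20

Base: (Seal, tot_qty=1).
Iteration 1: components of {Seal} -> Base = 1*1 = 1, Gizmo = 1*2 = 2, Hub = 1*1 = 1, Nut = 1*5 = 5.
Iteration 2: components of {Base,Gizmo,Hub,Nut} -> Frame = 1*5 = 5.
Iteration 3: components of {Frame} -> Bearing = 5*1 = 5.
Iteration 4: no further components; recursion stops.
SUM(tot_qty) = 1 + 5 + 2 + 1 + 1 + 5 + 5 = 20.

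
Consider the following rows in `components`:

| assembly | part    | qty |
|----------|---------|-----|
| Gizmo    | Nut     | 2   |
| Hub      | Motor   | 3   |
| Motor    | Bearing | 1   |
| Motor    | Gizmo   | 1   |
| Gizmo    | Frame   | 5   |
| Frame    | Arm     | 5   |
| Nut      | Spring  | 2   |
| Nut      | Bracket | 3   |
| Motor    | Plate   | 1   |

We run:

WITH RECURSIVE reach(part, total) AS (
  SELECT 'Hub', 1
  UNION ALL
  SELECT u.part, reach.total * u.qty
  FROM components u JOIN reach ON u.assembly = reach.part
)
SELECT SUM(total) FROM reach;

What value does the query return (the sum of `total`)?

Base: (Hub, total=1).
Iteration 1: components of {Hub} -> Motor = 1*3 = 3.
Iteration 2: components of {Motor} -> Bearing = 3*1 = 3, Gizmo = 3*1 = 3, Plate = 3*1 = 3.
Iteration 3: components of {Bearing,Gizmo,Plate} -> Frame = 3*5 = 15, Nut = 3*2 = 6.
Iteration 4: components of {Frame,Nut} -> Arm = 15*5 = 75, Bracket = 6*3 = 18, Spring = 6*2 = 12.
Iteration 5: no further components; recursion stops.
SUM(total) = 1 + 3 + 3 + 3 + 3 + 6 + 15 + 12 + 18 + 75 = 139.

139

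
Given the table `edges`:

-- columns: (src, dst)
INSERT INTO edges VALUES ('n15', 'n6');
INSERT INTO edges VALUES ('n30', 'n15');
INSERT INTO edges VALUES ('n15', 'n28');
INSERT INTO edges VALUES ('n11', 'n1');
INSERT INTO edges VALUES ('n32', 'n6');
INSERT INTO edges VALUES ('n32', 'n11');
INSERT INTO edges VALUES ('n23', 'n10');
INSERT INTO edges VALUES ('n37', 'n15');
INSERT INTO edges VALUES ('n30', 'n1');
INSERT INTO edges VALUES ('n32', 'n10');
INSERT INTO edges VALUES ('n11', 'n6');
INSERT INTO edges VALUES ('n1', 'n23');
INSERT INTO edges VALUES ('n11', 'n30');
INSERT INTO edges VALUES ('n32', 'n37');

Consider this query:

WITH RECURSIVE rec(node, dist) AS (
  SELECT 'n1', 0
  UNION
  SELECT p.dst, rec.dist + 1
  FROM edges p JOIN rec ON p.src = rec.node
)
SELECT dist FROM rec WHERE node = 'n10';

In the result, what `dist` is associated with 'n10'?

Base: (n1, dist=0).
Iteration 1: edges from {n1} -> (n23, dist=1).
Iteration 2: edges from {n23} -> (n10, dist=2).
Iteration 3: no outgoing edges from {n10}; recursion stops.

2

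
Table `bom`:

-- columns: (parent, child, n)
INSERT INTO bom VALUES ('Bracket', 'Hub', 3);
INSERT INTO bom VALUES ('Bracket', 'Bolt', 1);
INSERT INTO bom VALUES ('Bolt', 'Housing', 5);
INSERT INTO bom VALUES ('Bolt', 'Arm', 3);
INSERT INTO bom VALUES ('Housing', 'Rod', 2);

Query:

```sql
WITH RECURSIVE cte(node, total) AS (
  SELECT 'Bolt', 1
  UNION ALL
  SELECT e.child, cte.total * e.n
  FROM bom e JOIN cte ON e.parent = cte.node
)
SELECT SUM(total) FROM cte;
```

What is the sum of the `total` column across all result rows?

Base: (Bolt, total=1).
Iteration 1: components of {Bolt} -> Arm = 1*3 = 3, Housing = 1*5 = 5.
Iteration 2: components of {Arm,Housing} -> Rod = 5*2 = 10.
Iteration 3: no further components; recursion stops.
SUM(total) = 1 + 5 + 3 + 10 = 19.

19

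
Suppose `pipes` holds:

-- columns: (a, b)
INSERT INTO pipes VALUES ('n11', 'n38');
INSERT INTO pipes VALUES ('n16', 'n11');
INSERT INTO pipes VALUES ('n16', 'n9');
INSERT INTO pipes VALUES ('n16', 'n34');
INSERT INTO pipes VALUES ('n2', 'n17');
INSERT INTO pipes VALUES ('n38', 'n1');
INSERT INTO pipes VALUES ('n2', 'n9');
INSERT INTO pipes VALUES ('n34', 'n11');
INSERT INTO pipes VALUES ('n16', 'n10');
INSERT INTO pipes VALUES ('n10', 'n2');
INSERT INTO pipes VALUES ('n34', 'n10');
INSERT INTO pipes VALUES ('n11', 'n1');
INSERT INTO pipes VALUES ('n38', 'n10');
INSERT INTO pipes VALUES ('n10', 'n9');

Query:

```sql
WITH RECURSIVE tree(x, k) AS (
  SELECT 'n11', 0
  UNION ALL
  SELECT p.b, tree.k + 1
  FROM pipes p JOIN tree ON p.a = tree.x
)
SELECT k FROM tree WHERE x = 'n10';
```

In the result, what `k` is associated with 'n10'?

Base: (n11, k=0).
Iteration 1: edges from {n11} -> (n1, k=1), (n38, k=1).
Iteration 2: edges from {n1,n38} -> (n1, k=2), (n10, k=2).
Iteration 3: edges from {n1,n10} -> (n2, k=3), (n9, k=3).
Iteration 4: edges from {n2,n9} -> (n17, k=4), (n9, k=4).
Iteration 5: no outgoing edges from {n17,n9}; recursion stops.

2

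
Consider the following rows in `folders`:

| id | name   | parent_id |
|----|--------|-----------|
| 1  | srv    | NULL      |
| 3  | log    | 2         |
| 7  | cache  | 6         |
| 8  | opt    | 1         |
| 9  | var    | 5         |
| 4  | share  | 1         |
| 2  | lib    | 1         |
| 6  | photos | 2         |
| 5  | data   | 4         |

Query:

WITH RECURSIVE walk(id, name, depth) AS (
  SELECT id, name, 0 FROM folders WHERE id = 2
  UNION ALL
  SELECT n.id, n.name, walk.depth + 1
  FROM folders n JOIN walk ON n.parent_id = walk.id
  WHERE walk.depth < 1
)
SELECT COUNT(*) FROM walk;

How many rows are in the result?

3

Base: id=2 (lib) at depth 0.
Iteration 1: rows with parent_id in {2} -> log (id 3, depth 1), photos (id 6, depth 1).
Iteration 2: depth < 1 fails for all current rows; recursion stops.
Total rows emitted: 3.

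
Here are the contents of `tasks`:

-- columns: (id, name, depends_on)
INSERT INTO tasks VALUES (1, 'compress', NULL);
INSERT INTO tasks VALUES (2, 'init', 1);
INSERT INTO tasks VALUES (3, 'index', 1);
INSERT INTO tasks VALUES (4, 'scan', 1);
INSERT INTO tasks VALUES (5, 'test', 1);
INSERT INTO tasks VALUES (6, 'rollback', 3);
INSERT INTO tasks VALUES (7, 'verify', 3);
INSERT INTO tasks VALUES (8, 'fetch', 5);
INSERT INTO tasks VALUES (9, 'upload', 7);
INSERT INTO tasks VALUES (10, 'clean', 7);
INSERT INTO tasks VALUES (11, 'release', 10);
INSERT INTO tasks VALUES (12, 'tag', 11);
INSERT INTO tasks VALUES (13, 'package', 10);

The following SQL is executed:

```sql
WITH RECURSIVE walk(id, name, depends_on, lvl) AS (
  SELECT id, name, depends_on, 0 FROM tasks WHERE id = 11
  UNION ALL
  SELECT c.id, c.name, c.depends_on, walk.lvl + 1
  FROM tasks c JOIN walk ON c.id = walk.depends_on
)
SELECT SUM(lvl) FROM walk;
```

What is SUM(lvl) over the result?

Base: id=11 (release), depends_on=10, lvl 0.
Iteration 1: join on id=10 -> clean (id 10, depends_on=7, lvl 1).
Iteration 2: join on id=7 -> verify (id 7, depends_on=3, lvl 2).
Iteration 3: join on id=3 -> index (id 3, depends_on=1, lvl 3).
Iteration 4: join on id=1 -> compress (id 1, depends_on=NULL, lvl 4).
Iteration 5: depends_on is NULL; no match; recursion stops.
SUM(lvl) = 0 + 1 + 2 + 3 + 4 = 10.

10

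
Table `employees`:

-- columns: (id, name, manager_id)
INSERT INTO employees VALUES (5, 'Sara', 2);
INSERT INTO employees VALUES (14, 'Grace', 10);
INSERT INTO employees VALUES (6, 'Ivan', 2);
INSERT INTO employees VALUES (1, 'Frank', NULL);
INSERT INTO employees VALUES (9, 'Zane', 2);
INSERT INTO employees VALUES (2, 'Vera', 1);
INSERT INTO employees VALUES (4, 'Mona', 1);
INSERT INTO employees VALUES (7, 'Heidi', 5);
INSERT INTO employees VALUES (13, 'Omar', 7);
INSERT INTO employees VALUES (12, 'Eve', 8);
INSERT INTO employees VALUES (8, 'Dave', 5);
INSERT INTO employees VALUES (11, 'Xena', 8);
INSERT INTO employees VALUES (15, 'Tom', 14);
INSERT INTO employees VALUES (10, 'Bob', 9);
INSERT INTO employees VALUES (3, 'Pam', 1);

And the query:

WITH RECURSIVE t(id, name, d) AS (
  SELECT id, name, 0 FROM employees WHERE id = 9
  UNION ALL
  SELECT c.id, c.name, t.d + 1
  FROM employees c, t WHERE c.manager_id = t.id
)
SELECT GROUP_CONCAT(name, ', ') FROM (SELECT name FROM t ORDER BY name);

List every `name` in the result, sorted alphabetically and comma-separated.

Base: id=9 (Zane) at d 0.
Iteration 1: rows with manager_id in {9} -> Bob (id 10, d 1).
Iteration 2: rows with manager_id in {10} -> Grace (id 14, d 2).
Iteration 3: rows with manager_id in {14} -> Tom (id 15, d 3).
Iteration 4: no rows with manager_id in {15}; recursion stops.

Bob, Grace, Tom, Zane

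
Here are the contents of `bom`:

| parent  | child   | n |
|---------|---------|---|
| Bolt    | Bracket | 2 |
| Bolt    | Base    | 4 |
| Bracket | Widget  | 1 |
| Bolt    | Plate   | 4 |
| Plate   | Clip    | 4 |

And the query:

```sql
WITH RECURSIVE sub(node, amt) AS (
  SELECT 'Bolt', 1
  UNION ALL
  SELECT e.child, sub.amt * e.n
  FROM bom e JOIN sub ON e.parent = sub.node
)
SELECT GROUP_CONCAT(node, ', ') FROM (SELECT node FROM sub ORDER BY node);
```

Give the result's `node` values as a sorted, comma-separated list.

Base: (Bolt, amt=1).
Iteration 1: components of {Bolt} -> Base = 1*4 = 4, Bracket = 1*2 = 2, Plate = 1*4 = 4.
Iteration 2: components of {Base,Bracket,Plate} -> Clip = 4*4 = 16, Widget = 2*1 = 2.
Iteration 3: no further components; recursion stops.

Base, Bolt, Bracket, Clip, Plate, Widget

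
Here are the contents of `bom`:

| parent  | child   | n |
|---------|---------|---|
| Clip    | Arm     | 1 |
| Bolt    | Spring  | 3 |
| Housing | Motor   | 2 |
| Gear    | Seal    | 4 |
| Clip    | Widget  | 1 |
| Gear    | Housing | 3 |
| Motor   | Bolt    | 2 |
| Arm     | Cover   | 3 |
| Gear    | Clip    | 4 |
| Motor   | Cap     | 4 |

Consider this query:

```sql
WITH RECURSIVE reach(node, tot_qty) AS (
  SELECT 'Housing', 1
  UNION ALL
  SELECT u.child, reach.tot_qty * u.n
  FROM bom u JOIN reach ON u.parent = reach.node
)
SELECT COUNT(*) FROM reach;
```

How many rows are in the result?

5

Base: (Housing, tot_qty=1).
Iteration 1: components of {Housing} -> Motor = 1*2 = 2.
Iteration 2: components of {Motor} -> Bolt = 2*2 = 4, Cap = 2*4 = 8.
Iteration 3: components of {Bolt,Cap} -> Spring = 4*3 = 12.
Iteration 4: no further components; recursion stops.
Total rows emitted: 5.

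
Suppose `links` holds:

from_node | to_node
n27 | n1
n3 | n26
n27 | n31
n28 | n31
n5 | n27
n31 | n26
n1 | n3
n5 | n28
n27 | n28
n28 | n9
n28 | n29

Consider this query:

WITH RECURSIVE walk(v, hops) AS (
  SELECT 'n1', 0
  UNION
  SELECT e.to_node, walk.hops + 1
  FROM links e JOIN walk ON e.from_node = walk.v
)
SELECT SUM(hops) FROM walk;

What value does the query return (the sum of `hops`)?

3

Base: (n1, hops=0).
Iteration 1: edges from {n1} -> (n3, hops=1).
Iteration 2: edges from {n3} -> (n26, hops=2).
Iteration 3: no outgoing edges from {n26}; recursion stops.
SUM(hops) = 0 + 1 + 2 = 3.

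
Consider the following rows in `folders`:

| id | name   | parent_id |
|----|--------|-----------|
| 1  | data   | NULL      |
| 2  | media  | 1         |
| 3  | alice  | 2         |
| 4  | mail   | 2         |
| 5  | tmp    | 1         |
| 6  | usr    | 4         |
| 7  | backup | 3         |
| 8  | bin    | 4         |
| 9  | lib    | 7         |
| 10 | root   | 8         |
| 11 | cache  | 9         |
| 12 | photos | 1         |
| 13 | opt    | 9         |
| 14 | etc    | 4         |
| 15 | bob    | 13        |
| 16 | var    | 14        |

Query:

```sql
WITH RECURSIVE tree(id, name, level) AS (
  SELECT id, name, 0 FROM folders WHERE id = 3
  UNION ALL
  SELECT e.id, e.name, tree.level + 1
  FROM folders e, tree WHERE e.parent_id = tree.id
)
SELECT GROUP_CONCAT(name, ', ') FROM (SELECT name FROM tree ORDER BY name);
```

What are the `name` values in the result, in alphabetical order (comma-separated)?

Base: id=3 (alice) at level 0.
Iteration 1: rows with parent_id in {3} -> backup (id 7, level 1).
Iteration 2: rows with parent_id in {7} -> lib (id 9, level 2).
Iteration 3: rows with parent_id in {9} -> cache (id 11, level 3), opt (id 13, level 3).
Iteration 4: rows with parent_id in {11,13} -> bob (id 15, level 4).
Iteration 5: no rows with parent_id in {15}; recursion stops.

alice, backup, bob, cache, lib, opt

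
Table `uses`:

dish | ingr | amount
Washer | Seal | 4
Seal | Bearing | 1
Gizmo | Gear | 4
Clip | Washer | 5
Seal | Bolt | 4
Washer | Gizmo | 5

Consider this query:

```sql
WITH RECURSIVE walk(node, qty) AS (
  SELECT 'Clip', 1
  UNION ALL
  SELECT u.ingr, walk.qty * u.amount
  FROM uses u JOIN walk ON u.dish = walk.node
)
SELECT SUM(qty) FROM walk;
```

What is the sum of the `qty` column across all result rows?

Base: (Clip, qty=1).
Iteration 1: components of {Clip} -> Washer = 1*5 = 5.
Iteration 2: components of {Washer} -> Gizmo = 5*5 = 25, Seal = 5*4 = 20.
Iteration 3: components of {Gizmo,Seal} -> Bearing = 20*1 = 20, Bolt = 20*4 = 80, Gear = 25*4 = 100.
Iteration 4: no further components; recursion stops.
SUM(qty) = 1 + 5 + 20 + 25 + 20 + 80 + 100 = 251.

251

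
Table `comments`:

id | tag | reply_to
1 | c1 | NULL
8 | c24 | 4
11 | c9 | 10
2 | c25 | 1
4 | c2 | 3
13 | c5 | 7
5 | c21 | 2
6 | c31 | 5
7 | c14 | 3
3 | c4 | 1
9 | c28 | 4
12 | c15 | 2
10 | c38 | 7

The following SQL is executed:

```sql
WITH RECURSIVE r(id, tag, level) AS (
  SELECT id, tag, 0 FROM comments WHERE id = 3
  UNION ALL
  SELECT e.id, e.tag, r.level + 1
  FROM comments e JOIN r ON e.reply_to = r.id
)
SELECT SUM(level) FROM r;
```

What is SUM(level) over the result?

Base: id=3 (c4) at level 0.
Iteration 1: rows with reply_to in {3} -> c2 (id 4, level 1), c14 (id 7, level 1).
Iteration 2: rows with reply_to in {4,7} -> c24 (id 8, level 2), c28 (id 9, level 2), c38 (id 10, level 2), c5 (id 13, level 2).
Iteration 3: rows with reply_to in {8,9,10,13} -> c9 (id 11, level 3).
Iteration 4: no rows with reply_to in {11}; recursion stops.
SUM(level) = 0 + 1 + 1 + 2 + 2 + 2 + 2 + 3 = 13.

13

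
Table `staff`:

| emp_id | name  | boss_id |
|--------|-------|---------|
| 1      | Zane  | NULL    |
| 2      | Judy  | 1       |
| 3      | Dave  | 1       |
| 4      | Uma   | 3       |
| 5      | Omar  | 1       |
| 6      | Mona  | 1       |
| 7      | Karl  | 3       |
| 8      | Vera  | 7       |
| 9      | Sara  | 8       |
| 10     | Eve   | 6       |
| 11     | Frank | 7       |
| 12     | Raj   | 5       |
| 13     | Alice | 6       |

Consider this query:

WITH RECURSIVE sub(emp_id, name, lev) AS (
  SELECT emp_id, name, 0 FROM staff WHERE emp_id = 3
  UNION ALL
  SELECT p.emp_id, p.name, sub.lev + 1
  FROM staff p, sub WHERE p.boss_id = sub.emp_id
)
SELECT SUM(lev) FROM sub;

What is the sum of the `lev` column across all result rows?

9

Base: emp_id=3 (Dave) at lev 0.
Iteration 1: rows with boss_id in {3} -> Uma (id 4, lev 1), Karl (id 7, lev 1).
Iteration 2: rows with boss_id in {4,7} -> Vera (id 8, lev 2), Frank (id 11, lev 2).
Iteration 3: rows with boss_id in {8,11} -> Sara (id 9, lev 3).
Iteration 4: no rows with boss_id in {9}; recursion stops.
SUM(lev) = 0 + 1 + 1 + 2 + 2 + 3 = 9.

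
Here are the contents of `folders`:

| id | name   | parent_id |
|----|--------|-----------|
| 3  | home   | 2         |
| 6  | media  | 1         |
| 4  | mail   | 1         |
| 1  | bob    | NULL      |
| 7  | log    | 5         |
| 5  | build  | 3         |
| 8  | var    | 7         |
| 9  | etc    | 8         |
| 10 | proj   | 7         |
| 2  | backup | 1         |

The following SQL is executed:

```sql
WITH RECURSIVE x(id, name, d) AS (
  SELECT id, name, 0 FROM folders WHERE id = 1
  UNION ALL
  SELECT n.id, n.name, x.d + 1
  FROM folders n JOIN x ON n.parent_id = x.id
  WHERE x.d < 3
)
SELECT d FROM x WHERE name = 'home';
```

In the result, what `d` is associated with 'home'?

2

Base: id=1 (bob) at d 0.
Iteration 1: rows with parent_id in {1} -> backup (id 2, d 1), mail (id 4, d 1), media (id 6, d 1).
Iteration 2: rows with parent_id in {2,4,6} -> home (id 3, d 2).
Iteration 3: rows with parent_id in {3} -> build (id 5, d 3).
Iteration 4: d < 3 fails for all current rows; recursion stops.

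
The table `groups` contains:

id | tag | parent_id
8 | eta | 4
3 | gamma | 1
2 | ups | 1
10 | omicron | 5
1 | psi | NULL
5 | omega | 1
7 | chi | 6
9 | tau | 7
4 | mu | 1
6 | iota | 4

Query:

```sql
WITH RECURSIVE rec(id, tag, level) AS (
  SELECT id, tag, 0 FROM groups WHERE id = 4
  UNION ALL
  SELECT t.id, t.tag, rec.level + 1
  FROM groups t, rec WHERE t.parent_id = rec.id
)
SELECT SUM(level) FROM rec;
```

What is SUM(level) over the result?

7

Base: id=4 (mu) at level 0.
Iteration 1: rows with parent_id in {4} -> iota (id 6, level 1), eta (id 8, level 1).
Iteration 2: rows with parent_id in {6,8} -> chi (id 7, level 2).
Iteration 3: rows with parent_id in {7} -> tau (id 9, level 3).
Iteration 4: no rows with parent_id in {9}; recursion stops.
SUM(level) = 0 + 1 + 1 + 2 + 3 = 7.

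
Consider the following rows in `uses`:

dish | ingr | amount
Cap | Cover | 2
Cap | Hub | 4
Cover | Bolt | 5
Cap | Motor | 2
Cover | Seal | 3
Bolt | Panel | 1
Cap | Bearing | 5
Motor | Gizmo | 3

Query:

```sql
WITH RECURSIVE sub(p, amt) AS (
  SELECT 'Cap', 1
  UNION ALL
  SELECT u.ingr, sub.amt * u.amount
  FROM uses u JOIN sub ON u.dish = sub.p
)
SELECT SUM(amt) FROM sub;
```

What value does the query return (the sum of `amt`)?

Base: (Cap, amt=1).
Iteration 1: components of {Cap} -> Bearing = 1*5 = 5, Cover = 1*2 = 2, Hub = 1*4 = 4, Motor = 1*2 = 2.
Iteration 2: components of {Bearing,Cover,Hub,Motor} -> Bolt = 2*5 = 10, Gizmo = 2*3 = 6, Seal = 2*3 = 6.
Iteration 3: components of {Bolt,Gizmo,Seal} -> Panel = 10*1 = 10.
Iteration 4: no further components; recursion stops.
SUM(amt) = 1 + 2 + 4 + 2 + 5 + 10 + 6 + 6 + 10 = 46.

46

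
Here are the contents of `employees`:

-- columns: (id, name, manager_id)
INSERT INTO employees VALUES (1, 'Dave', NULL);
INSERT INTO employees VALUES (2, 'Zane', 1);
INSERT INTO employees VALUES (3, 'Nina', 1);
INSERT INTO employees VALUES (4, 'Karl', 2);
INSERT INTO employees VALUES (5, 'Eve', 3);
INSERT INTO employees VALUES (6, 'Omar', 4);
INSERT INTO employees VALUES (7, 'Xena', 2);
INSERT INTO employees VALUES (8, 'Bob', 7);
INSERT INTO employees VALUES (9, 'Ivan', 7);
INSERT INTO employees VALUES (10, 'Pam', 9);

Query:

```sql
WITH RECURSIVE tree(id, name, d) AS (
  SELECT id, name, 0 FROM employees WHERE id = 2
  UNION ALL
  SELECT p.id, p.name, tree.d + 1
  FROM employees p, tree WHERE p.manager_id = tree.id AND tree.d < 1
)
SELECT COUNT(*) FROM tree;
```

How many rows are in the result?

3

Base: id=2 (Zane) at d 0.
Iteration 1: rows with manager_id in {2} -> Karl (id 4, d 1), Xena (id 7, d 1).
Iteration 2: d < 1 fails for all current rows; recursion stops.
Total rows emitted: 3.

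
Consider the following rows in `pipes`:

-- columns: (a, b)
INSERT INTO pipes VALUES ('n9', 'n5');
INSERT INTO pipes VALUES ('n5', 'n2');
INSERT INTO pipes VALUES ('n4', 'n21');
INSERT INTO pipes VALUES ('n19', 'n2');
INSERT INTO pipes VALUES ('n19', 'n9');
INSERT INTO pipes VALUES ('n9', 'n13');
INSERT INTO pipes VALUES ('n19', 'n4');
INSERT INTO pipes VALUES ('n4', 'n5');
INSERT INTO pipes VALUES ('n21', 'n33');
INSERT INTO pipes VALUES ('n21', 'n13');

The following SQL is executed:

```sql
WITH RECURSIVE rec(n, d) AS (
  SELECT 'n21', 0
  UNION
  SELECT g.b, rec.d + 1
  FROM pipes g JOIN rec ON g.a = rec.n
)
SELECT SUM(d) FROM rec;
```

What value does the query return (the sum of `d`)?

2

Base: (n21, d=0).
Iteration 1: edges from {n21} -> (n13, d=1), (n33, d=1).
Iteration 2: no outgoing edges from {n13,n33}; recursion stops.
SUM(d) = 0 + 1 + 1 = 2.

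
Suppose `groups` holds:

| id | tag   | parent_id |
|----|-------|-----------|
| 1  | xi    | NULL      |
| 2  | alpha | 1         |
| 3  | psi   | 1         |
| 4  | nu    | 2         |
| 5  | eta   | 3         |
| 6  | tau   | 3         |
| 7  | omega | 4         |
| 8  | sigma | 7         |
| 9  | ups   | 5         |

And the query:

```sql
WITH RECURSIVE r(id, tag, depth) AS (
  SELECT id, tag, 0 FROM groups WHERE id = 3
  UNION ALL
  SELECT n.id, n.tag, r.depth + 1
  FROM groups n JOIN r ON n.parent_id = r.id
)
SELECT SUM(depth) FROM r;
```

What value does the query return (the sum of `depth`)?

Base: id=3 (psi) at depth 0.
Iteration 1: rows with parent_id in {3} -> eta (id 5, depth 1), tau (id 6, depth 1).
Iteration 2: rows with parent_id in {5,6} -> ups (id 9, depth 2).
Iteration 3: no rows with parent_id in {9}; recursion stops.
SUM(depth) = 0 + 1 + 1 + 2 = 4.

4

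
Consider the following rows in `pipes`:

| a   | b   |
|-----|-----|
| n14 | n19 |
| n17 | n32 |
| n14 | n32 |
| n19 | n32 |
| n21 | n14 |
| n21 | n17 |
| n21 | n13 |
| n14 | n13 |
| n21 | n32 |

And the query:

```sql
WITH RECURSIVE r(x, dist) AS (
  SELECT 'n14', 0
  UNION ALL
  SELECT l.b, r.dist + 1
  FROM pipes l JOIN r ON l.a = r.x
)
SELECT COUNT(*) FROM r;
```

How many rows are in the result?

5

Base: (n14, dist=0).
Iteration 1: edges from {n14} -> (n13, dist=1), (n19, dist=1), (n32, dist=1).
Iteration 2: edges from {n13,n19,n32} -> (n32, dist=2).
Iteration 3: no outgoing edges from {n32}; recursion stops.
Total rows emitted: 5.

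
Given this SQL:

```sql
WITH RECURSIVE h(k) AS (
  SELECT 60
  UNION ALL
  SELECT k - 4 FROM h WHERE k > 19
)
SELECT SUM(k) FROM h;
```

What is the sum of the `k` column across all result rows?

Base: k=60.
Iteration 1: 60 > 19 holds -> k = 60 - 4 = 56.
Iteration 2: 56 > 19 holds -> k = 56 - 4 = 52.
Iteration 3: 52 > 19 holds -> k = 52 - 4 = 48.
Iteration 4: 48 > 19 holds -> k = 48 - 4 = 44.
Iteration 5: 44 > 19 holds -> k = 44 - 4 = 40.
Iteration 6: 40 > 19 holds -> k = 40 - 4 = 36.
Iteration 7: 36 > 19 holds -> k = 36 - 4 = 32.
Iteration 8: 32 > 19 holds -> k = 32 - 4 = 28.
Iteration 9: 28 > 19 holds -> k = 28 - 4 = 24.
Iteration 10: 24 > 19 holds -> k = 24 - 4 = 20.
Iteration 11: 20 > 19 holds -> k = 20 - 4 = 16.
Iteration 12: 16 > 19 fails; recursion stops.
SUM(k) = 60 + 56 + 52 + 48 + 44 + 40 + 36 + 32 + 28 + 24 + 20 + 16 = 456.

456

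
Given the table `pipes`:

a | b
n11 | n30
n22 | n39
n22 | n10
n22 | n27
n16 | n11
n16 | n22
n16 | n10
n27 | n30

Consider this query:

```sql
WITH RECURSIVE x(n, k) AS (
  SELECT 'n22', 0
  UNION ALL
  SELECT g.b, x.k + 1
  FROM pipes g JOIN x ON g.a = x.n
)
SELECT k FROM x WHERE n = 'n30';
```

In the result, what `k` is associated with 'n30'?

2

Base: (n22, k=0).
Iteration 1: edges from {n22} -> (n10, k=1), (n27, k=1), (n39, k=1).
Iteration 2: edges from {n10,n27,n39} -> (n30, k=2).
Iteration 3: no outgoing edges from {n30}; recursion stops.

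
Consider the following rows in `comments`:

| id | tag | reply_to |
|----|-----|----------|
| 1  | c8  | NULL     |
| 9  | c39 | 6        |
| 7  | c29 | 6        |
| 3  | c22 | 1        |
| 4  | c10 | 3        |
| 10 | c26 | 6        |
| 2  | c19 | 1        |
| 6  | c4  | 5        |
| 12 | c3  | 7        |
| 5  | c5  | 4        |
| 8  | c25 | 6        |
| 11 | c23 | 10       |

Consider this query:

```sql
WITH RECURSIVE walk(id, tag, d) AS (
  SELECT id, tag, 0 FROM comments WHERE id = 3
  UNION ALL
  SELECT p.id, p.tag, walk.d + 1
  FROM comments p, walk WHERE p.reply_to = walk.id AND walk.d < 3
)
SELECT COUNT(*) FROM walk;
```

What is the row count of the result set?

4

Base: id=3 (c22) at d 0.
Iteration 1: rows with reply_to in {3} -> c10 (id 4, d 1).
Iteration 2: rows with reply_to in {4} -> c5 (id 5, d 2).
Iteration 3: rows with reply_to in {5} -> c4 (id 6, d 3).
Iteration 4: d < 3 fails for all current rows; recursion stops.
Total rows emitted: 4.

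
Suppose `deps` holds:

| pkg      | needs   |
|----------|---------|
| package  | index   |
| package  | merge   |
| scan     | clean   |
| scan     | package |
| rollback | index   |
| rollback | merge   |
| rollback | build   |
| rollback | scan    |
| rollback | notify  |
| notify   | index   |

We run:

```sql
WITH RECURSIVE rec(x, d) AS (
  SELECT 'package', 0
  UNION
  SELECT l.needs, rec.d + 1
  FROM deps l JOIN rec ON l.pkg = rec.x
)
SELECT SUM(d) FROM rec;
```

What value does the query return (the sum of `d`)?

2

Base: (package, d=0).
Iteration 1: edges from {package} -> (index, d=1), (merge, d=1).
Iteration 2: no outgoing edges from {index,merge}; recursion stops.
SUM(d) = 0 + 1 + 1 = 2.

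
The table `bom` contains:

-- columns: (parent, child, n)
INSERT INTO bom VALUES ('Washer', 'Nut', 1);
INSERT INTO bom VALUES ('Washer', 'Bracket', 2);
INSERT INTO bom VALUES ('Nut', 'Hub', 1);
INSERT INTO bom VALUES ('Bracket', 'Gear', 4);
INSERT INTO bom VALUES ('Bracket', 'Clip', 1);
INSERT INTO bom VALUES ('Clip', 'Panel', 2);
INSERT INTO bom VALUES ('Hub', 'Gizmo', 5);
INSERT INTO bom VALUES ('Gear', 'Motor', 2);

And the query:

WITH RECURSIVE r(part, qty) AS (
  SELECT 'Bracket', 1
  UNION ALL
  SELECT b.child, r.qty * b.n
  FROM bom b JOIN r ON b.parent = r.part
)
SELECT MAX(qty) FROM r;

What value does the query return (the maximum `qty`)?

Base: (Bracket, qty=1).
Iteration 1: components of {Bracket} -> Clip = 1*1 = 1, Gear = 1*4 = 4.
Iteration 2: components of {Clip,Gear} -> Motor = 4*2 = 8, Panel = 1*2 = 2.
Iteration 3: no further components; recursion stops.
qty values: 1, 4, 1, 8, 2; the maximum is 8.

8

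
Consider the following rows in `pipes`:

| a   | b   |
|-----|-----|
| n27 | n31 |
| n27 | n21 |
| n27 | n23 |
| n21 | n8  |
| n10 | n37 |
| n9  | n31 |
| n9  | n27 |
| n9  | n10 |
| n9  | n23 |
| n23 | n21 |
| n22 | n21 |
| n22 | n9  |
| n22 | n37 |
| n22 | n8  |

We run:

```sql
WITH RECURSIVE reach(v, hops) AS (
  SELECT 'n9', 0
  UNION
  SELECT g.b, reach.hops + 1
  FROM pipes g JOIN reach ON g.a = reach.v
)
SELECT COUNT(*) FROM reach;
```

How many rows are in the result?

Base: (n9, hops=0).
Iteration 1: edges from {n9} -> (n10, hops=1), (n23, hops=1), (n27, hops=1), (n31, hops=1).
Iteration 2: edges from {n10,n23,n27,n31} -> (n21, hops=2), (n23, hops=2), (n31, hops=2), (n37, hops=2). [UNION drops 1 duplicate row(s)]
Iteration 3: edges from {n21,n23,n31,n37} -> (n21, hops=3), (n8, hops=3).
Iteration 4: edges from {n21,n8} -> (n8, hops=4).
Iteration 5: no outgoing edges from {n8}; recursion stops.
Total rows emitted: 12.

12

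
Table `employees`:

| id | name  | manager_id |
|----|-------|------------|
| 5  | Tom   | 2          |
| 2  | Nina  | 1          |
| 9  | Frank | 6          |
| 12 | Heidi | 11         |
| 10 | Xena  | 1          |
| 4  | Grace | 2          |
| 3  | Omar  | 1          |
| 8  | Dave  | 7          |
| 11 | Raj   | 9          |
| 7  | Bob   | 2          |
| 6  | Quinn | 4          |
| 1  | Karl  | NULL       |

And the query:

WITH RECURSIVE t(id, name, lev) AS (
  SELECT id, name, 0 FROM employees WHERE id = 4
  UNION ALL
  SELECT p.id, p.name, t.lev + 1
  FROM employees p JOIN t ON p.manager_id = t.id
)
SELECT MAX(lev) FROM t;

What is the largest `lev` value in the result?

Base: id=4 (Grace) at lev 0.
Iteration 1: rows with manager_id in {4} -> Quinn (id 6, lev 1).
Iteration 2: rows with manager_id in {6} -> Frank (id 9, lev 2).
Iteration 3: rows with manager_id in {9} -> Raj (id 11, lev 3).
Iteration 4: rows with manager_id in {11} -> Heidi (id 12, lev 4).
Iteration 5: no rows with manager_id in {12}; recursion stops.
lev values: 0, 1, 2, 3, 4; the maximum is 4.

4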